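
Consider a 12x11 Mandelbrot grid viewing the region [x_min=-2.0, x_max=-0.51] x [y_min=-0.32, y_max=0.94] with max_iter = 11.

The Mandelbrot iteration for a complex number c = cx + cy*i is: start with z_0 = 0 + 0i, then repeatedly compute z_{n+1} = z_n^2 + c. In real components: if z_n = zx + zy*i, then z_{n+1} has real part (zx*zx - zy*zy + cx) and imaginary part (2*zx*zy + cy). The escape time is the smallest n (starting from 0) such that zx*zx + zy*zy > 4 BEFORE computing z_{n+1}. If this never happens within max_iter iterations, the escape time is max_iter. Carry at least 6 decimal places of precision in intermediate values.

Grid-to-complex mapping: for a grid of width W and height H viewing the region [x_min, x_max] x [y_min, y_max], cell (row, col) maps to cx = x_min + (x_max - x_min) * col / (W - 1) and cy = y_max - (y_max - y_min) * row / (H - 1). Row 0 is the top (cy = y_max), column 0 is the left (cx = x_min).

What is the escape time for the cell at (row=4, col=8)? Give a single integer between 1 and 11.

z_0 = 0 + 0i, c = -0.9164 + 0.4360i
Iter 1: z = -0.9164 + 0.4360i, |z|^2 = 1.0298
Iter 2: z = -0.2667 + -0.3631i, |z|^2 = 0.2030
Iter 3: z = -0.9770 + 0.6297i, |z|^2 = 1.3511
Iter 4: z = -0.3583 + -0.7945i, |z|^2 = 0.7595
Iter 5: z = -1.4192 + 1.0053i, |z|^2 = 3.0246
Iter 6: z = 0.0871 + -2.4173i, |z|^2 = 5.8508
Escaped at iteration 6

Answer: 6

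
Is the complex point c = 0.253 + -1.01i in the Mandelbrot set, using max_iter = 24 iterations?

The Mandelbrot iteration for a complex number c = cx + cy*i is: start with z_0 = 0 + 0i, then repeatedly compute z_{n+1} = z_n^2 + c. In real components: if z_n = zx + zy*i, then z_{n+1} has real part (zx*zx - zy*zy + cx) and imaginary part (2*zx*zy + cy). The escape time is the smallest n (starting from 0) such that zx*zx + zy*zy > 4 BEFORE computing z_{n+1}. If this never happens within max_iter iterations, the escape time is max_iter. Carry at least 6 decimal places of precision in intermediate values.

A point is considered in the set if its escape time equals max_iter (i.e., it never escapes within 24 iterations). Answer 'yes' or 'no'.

Answer: no

Derivation:
z_0 = 0 + 0i, c = 0.2530 + -1.0100i
Iter 1: z = 0.2530 + -1.0100i, |z|^2 = 1.0841
Iter 2: z = -0.7031 + -1.5211i, |z|^2 = 2.8080
Iter 3: z = -1.5663 + 1.1289i, |z|^2 = 3.7276
Iter 4: z = 1.4319 + -4.5463i, |z|^2 = 22.7193
Escaped at iteration 4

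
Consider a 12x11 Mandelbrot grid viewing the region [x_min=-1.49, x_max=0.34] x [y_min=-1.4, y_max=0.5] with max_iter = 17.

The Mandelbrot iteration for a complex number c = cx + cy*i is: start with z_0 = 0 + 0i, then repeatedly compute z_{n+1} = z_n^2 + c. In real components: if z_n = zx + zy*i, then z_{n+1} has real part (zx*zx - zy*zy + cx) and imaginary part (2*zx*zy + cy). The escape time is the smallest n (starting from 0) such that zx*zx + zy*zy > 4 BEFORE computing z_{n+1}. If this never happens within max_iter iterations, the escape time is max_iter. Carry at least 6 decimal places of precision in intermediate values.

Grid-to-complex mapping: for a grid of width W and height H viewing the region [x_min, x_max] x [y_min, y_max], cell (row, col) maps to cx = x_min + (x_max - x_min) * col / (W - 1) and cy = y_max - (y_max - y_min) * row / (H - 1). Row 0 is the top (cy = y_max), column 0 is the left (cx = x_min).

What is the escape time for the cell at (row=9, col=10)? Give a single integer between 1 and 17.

Answer: 2

Derivation:
z_0 = 0 + 0i, c = 0.1736 + -1.2100i
Iter 1: z = 0.1736 + -1.2100i, |z|^2 = 1.4942
Iter 2: z = -1.2603 + -1.6302i, |z|^2 = 4.2459
Escaped at iteration 2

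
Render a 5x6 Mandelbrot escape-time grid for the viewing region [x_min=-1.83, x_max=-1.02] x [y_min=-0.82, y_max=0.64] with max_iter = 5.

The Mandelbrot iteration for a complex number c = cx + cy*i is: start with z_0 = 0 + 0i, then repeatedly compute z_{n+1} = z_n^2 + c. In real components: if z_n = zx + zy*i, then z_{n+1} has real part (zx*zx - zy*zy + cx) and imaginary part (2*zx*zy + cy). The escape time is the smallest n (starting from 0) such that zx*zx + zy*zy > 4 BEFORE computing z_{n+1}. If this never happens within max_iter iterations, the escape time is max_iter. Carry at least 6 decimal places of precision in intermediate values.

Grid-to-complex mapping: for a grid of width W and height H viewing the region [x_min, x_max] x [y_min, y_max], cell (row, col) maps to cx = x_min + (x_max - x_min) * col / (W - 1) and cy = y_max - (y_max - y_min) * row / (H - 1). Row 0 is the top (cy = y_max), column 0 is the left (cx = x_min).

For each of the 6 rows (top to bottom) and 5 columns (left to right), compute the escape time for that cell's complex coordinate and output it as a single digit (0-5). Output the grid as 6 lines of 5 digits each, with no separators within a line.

(row=0, col=0): c = -1.8300 + 0.6400i → escape time 2
(row=0, col=1): c = -1.6275 + 0.6400i → escape time 3
(row=0, col=2): c = -1.4250 + 0.6400i → escape time 3
(row=0, col=3): c = -1.2225 + 0.6400i → escape time 3
(row=0, col=4): c = -1.0200 + 0.6400i → escape time 4
(row=1, col=0): c = -1.8300 + 0.3480i → escape time 3
(row=1, col=1): c = -1.6275 + 0.3480i → escape time 4
(row=1, col=2): c = -1.4250 + 0.3480i → escape time 5
(row=1, col=3): c = -1.2225 + 0.3480i → escape time 5
(row=1, col=4): c = -1.0200 + 0.3480i → escape time 5
(row=2, col=0): c = -1.8300 + 0.0560i → escape time 5
(row=2, col=1): c = -1.6275 + 0.0560i → escape time 5
(row=2, col=2): c = -1.4250 + 0.0560i → escape time 5
(row=2, col=3): c = -1.2225 + 0.0560i → escape time 5
(row=2, col=4): c = -1.0200 + 0.0560i → escape time 5
(row=3, col=0): c = -1.8300 + -0.2360i → escape time 4
(row=3, col=1): c = -1.6275 + -0.2360i → escape time 4
(row=3, col=2): c = -1.4250 + -0.2360i → escape time 5
(row=3, col=3): c = -1.2225 + -0.2360i → escape time 5
(row=3, col=4): c = -1.0200 + -0.2360i → escape time 5
(row=4, col=0): c = -1.8300 + -0.5280i → escape time 3
(row=4, col=1): c = -1.6275 + -0.5280i → escape time 3
(row=4, col=2): c = -1.4250 + -0.5280i → escape time 3
(row=4, col=3): c = -1.2225 + -0.5280i → escape time 4
(row=4, col=4): c = -1.0200 + -0.5280i → escape time 5
(row=5, col=0): c = -1.8300 + -0.8200i → escape time 1
(row=5, col=1): c = -1.6275 + -0.8200i → escape time 3
(row=5, col=2): c = -1.4250 + -0.8200i → escape time 3
(row=5, col=3): c = -1.2225 + -0.8200i → escape time 3
(row=5, col=4): c = -1.0200 + -0.8200i → escape time 3

Answer: 23334
34555
55555
44555
33345
13333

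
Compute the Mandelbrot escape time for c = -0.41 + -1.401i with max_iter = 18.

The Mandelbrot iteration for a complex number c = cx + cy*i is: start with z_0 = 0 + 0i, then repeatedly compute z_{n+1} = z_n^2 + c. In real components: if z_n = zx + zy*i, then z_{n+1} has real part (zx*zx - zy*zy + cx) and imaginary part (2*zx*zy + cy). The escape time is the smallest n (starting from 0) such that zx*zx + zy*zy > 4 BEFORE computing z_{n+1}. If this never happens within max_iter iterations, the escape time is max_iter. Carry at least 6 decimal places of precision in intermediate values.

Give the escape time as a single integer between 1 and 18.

Answer: 2

Derivation:
z_0 = 0 + 0i, c = -0.4100 + -1.4010i
Iter 1: z = -0.4100 + -1.4010i, |z|^2 = 2.1309
Iter 2: z = -2.2047 + -0.2522i, |z|^2 = 4.9243
Escaped at iteration 2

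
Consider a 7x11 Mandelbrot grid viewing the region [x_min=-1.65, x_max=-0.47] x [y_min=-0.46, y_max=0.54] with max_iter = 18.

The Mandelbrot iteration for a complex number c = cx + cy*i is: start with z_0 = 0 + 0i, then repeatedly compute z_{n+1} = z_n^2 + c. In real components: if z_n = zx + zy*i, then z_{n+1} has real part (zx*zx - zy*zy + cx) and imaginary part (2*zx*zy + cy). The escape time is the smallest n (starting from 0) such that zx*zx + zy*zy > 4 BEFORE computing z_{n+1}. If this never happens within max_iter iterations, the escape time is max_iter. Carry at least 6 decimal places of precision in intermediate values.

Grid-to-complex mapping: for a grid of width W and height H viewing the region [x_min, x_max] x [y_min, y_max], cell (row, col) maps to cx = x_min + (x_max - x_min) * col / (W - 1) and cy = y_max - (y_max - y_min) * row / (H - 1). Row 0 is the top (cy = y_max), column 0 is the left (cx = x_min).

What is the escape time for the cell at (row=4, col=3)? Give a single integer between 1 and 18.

z_0 = 0 + 0i, c = -1.0600 + 0.1400i
Iter 1: z = -1.0600 + 0.1400i, |z|^2 = 1.1432
Iter 2: z = 0.0440 + -0.1568i, |z|^2 = 0.0265
Iter 3: z = -1.0827 + 0.1262i, |z|^2 = 1.1881
Iter 4: z = 0.0962 + -0.1333i, |z|^2 = 0.0270
Iter 5: z = -1.0685 + 0.1144i, |z|^2 = 1.1548
Iter 6: z = 0.0686 + -0.1044i, |z|^2 = 0.0156
Iter 7: z = -1.0662 + 0.1257i, |z|^2 = 1.1525
Iter 8: z = 0.0610 + -0.1280i, |z|^2 = 0.0201
Iter 9: z = -1.0727 + 0.1244i, |z|^2 = 1.1661
Iter 10: z = 0.0751 + -0.1269i, |z|^2 = 0.0217
Iter 11: z = -1.0705 + 0.1209i, |z|^2 = 1.1605
Iter 12: z = 0.0712 + -0.1189i, |z|^2 = 0.0192
Iter 13: z = -1.0691 + 0.1231i, |z|^2 = 1.1580
Iter 14: z = 0.0678 + -0.1231i, |z|^2 = 0.0197
Iter 15: z = -1.0706 + 0.1233i, |z|^2 = 1.1613
Iter 16: z = 0.0709 + -0.1240i, |z|^2 = 0.0204
Iter 17: z = -1.0704 + 0.1224i, |z|^2 = 1.1607

Answer: 18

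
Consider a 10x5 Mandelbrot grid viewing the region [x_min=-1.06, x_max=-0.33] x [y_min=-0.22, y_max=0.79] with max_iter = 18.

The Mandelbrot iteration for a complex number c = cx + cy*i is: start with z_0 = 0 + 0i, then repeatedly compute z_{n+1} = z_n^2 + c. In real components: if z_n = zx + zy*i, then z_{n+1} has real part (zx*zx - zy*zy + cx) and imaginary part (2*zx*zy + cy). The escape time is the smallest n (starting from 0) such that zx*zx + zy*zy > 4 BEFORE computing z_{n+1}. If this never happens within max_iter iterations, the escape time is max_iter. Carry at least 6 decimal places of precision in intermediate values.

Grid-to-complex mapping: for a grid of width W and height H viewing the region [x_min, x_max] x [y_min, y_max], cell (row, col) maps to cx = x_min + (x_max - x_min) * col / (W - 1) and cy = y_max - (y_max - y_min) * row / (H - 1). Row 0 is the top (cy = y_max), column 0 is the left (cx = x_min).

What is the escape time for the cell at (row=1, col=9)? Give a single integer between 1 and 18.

Answer: 18

Derivation:
z_0 = 0 + 0i, c = -0.3300 + 0.5375i
Iter 1: z = -0.3300 + 0.5375i, |z|^2 = 0.3978
Iter 2: z = -0.5100 + 0.1827i, |z|^2 = 0.2935
Iter 3: z = -0.1033 + 0.3511i, |z|^2 = 0.1339
Iter 4: z = -0.4426 + 0.4650i, |z|^2 = 0.4121
Iter 5: z = -0.3503 + 0.1259i, |z|^2 = 0.1386
Iter 6: z = -0.2231 + 0.4493i, |z|^2 = 0.2516
Iter 7: z = -0.4821 + 0.3370i, |z|^2 = 0.3460
Iter 8: z = -0.2112 + 0.2126i, |z|^2 = 0.0898
Iter 9: z = -0.3306 + 0.4477i, |z|^2 = 0.3097
Iter 10: z = -0.4211 + 0.2415i, |z|^2 = 0.2357
Iter 11: z = -0.2109 + 0.3341i, |z|^2 = 0.1561
Iter 12: z = -0.3971 + 0.3965i, |z|^2 = 0.3150
Iter 13: z = -0.3295 + 0.2225i, |z|^2 = 0.1581
Iter 14: z = -0.2709 + 0.3908i, |z|^2 = 0.2262
Iter 15: z = -0.4093 + 0.3257i, |z|^2 = 0.2737
Iter 16: z = -0.2685 + 0.2708i, |z|^2 = 0.1455
Iter 17: z = -0.3312 + 0.3920i, |z|^2 = 0.2634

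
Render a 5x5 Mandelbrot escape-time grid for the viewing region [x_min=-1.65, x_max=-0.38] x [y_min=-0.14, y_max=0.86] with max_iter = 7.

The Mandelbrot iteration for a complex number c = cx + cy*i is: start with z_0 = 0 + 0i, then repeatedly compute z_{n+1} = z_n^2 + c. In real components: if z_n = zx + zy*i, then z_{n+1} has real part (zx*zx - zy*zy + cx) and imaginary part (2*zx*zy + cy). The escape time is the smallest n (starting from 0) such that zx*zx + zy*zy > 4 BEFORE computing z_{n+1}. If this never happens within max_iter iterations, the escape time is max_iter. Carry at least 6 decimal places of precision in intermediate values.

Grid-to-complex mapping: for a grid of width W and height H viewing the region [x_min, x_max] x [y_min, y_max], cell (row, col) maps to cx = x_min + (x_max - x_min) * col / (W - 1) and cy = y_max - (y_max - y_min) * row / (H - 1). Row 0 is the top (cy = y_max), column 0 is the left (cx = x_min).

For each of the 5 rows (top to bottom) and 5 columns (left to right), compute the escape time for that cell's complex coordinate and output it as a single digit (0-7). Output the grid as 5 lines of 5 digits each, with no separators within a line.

(row=0, col=0): c = -1.6500 + 0.8600i → escape time 2
(row=0, col=1): c = -1.3325 + 0.8600i → escape time 3
(row=0, col=2): c = -1.0150 + 0.8600i → escape time 3
(row=0, col=3): c = -0.6975 + 0.8600i → escape time 4
(row=0, col=4): c = -0.3800 + 0.8600i → escape time 5
(row=1, col=0): c = -1.6500 + 0.6100i → escape time 3
(row=1, col=1): c = -1.3325 + 0.6100i → escape time 3
(row=1, col=2): c = -1.0150 + 0.6100i → escape time 4
(row=1, col=3): c = -0.6975 + 0.6100i → escape time 6
(row=1, col=4): c = -0.3800 + 0.6100i → escape time 7
(row=2, col=0): c = -1.6500 + 0.3600i → escape time 4
(row=2, col=1): c = -1.3325 + 0.3600i → escape time 6
(row=2, col=2): c = -1.0150 + 0.3600i → escape time 7
(row=2, col=3): c = -0.6975 + 0.3600i → escape time 7
(row=2, col=4): c = -0.3800 + 0.3600i → escape time 7
(row=3, col=0): c = -1.6500 + 0.1100i → escape time 6
(row=3, col=1): c = -1.3325 + 0.1100i → escape time 7
(row=3, col=2): c = -1.0150 + 0.1100i → escape time 7
(row=3, col=3): c = -0.6975 + 0.1100i → escape time 7
(row=3, col=4): c = -0.3800 + 0.1100i → escape time 7
(row=4, col=0): c = -1.6500 + -0.1400i → escape time 5
(row=4, col=1): c = -1.3325 + -0.1400i → escape time 7
(row=4, col=2): c = -1.0150 + -0.1400i → escape time 7
(row=4, col=3): c = -0.6975 + -0.1400i → escape time 7
(row=4, col=4): c = -0.3800 + -0.1400i → escape time 7

Answer: 23345
33467
46777
67777
57777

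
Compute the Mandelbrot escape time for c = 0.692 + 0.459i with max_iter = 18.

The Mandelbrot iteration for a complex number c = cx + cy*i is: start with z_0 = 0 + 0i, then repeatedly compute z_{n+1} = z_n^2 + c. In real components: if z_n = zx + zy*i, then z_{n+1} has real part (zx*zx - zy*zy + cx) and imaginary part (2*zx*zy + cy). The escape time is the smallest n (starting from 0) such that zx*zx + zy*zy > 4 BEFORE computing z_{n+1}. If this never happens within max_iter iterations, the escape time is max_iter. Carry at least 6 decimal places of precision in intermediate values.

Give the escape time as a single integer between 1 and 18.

Answer: 3

Derivation:
z_0 = 0 + 0i, c = 0.6920 + 0.4590i
Iter 1: z = 0.6920 + 0.4590i, |z|^2 = 0.6895
Iter 2: z = 0.9602 + 1.0943i, |z|^2 = 2.1193
Iter 3: z = 0.4166 + 2.5604i, |z|^2 = 6.7290
Escaped at iteration 3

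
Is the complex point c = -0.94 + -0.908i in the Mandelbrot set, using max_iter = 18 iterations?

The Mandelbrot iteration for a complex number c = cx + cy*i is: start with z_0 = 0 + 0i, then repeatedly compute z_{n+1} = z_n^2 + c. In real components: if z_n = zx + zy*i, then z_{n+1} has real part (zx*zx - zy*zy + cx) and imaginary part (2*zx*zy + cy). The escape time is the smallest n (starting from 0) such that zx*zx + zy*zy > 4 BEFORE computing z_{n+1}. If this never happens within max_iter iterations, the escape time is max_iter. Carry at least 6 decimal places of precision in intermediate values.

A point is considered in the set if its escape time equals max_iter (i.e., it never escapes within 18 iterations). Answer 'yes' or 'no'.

Answer: no

Derivation:
z_0 = 0 + 0i, c = -0.9400 + -0.9080i
Iter 1: z = -0.9400 + -0.9080i, |z|^2 = 1.7081
Iter 2: z = -0.8809 + 0.7990i, |z|^2 = 1.4144
Iter 3: z = -0.8025 + -2.3157i, |z|^2 = 6.0065
Escaped at iteration 3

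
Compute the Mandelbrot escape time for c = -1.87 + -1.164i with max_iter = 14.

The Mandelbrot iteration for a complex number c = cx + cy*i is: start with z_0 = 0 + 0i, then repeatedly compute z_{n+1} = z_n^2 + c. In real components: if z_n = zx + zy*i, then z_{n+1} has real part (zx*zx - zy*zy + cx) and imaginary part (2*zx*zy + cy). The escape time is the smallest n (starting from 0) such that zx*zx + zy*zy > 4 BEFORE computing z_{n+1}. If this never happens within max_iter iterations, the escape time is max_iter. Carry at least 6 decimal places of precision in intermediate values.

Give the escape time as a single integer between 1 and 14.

Answer: 1

Derivation:
z_0 = 0 + 0i, c = -1.8700 + -1.1640i
Iter 1: z = -1.8700 + -1.1640i, |z|^2 = 4.8518
Escaped at iteration 1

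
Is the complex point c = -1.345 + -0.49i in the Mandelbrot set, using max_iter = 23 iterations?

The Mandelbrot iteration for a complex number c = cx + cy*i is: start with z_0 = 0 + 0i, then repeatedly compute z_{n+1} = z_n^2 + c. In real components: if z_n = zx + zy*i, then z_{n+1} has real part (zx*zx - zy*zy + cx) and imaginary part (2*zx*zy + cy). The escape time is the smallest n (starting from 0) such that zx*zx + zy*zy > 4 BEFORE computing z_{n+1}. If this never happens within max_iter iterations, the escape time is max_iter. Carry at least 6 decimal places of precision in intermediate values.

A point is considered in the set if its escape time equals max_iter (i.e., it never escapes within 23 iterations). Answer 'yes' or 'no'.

Answer: no

Derivation:
z_0 = 0 + 0i, c = -1.3450 + -0.4900i
Iter 1: z = -1.3450 + -0.4900i, |z|^2 = 2.0491
Iter 2: z = 0.2239 + 0.8281i, |z|^2 = 0.7359
Iter 3: z = -1.9806 + -0.1191i, |z|^2 = 3.9370
Iter 4: z = 2.5636 + -0.0181i, |z|^2 = 6.5724
Escaped at iteration 4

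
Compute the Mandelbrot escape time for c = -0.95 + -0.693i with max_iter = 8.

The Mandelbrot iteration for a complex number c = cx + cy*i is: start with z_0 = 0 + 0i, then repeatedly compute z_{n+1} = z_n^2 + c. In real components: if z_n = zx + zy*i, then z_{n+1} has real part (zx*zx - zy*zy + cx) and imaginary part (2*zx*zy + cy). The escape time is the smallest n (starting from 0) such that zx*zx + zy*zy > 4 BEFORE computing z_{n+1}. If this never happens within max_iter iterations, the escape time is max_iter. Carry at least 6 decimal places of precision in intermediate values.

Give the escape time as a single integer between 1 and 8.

Answer: 4

Derivation:
z_0 = 0 + 0i, c = -0.9500 + -0.6930i
Iter 1: z = -0.9500 + -0.6930i, |z|^2 = 1.3827
Iter 2: z = -0.5277 + 0.6237i, |z|^2 = 0.6675
Iter 3: z = -1.0605 + -1.3513i, |z|^2 = 2.9507
Iter 4: z = -1.6514 + 2.1731i, |z|^2 = 7.4495
Escaped at iteration 4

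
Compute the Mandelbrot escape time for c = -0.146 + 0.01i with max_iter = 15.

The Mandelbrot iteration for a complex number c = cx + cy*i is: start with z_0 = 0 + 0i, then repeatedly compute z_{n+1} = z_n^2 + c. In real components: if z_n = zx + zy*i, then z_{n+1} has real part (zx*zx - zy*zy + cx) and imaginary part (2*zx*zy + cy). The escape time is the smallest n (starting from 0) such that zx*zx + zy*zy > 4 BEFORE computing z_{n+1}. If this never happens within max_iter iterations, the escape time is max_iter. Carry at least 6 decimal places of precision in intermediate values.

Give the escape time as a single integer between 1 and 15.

z_0 = 0 + 0i, c = -0.1460 + 0.0100i
Iter 1: z = -0.1460 + 0.0100i, |z|^2 = 0.0214
Iter 2: z = -0.1248 + 0.0071i, |z|^2 = 0.0156
Iter 3: z = -0.1305 + 0.0082i, |z|^2 = 0.0171
Iter 4: z = -0.1290 + 0.0079i, |z|^2 = 0.0167
Iter 5: z = -0.1294 + 0.0080i, |z|^2 = 0.0168
Iter 6: z = -0.1293 + 0.0079i, |z|^2 = 0.0168
Iter 7: z = -0.1293 + 0.0079i, |z|^2 = 0.0168
Iter 8: z = -0.1293 + 0.0079i, |z|^2 = 0.0168
Iter 9: z = -0.1293 + 0.0079i, |z|^2 = 0.0168
Iter 10: z = -0.1293 + 0.0079i, |z|^2 = 0.0168
Iter 11: z = -0.1293 + 0.0079i, |z|^2 = 0.0168
Iter 12: z = -0.1293 + 0.0079i, |z|^2 = 0.0168
Iter 13: z = -0.1293 + 0.0079i, |z|^2 = 0.0168
Iter 14: z = -0.1293 + 0.0079i, |z|^2 = 0.0168

Answer: 15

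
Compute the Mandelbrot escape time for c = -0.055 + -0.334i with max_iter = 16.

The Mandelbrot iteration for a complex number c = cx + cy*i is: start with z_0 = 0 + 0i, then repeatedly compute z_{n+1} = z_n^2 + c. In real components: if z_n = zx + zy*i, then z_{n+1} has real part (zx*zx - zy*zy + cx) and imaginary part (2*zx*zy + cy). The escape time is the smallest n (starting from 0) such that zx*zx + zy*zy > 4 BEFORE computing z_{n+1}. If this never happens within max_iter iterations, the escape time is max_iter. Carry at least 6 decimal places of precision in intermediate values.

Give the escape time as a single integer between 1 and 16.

z_0 = 0 + 0i, c = -0.0550 + -0.3340i
Iter 1: z = -0.0550 + -0.3340i, |z|^2 = 0.1146
Iter 2: z = -0.1635 + -0.2973i, |z|^2 = 0.1151
Iter 3: z = -0.1166 + -0.2368i, |z|^2 = 0.0697
Iter 4: z = -0.0975 + -0.2788i, |z|^2 = 0.0872
Iter 5: z = -0.1232 + -0.2797i, |z|^2 = 0.0934
Iter 6: z = -0.1180 + -0.2651i, |z|^2 = 0.0842
Iter 7: z = -0.1113 + -0.2714i, |z|^2 = 0.0861
Iter 8: z = -0.1163 + -0.2736i, |z|^2 = 0.0884
Iter 9: z = -0.1163 + -0.2704i, |z|^2 = 0.0866
Iter 10: z = -0.1146 + -0.2711i, |z|^2 = 0.0866
Iter 11: z = -0.1154 + -0.2719i, |z|^2 = 0.0872
Iter 12: z = -0.1156 + -0.2713i, |z|^2 = 0.0870
Iter 13: z = -0.1152 + -0.2713i, |z|^2 = 0.0869
Iter 14: z = -0.1153 + -0.2715i, |z|^2 = 0.0870
Iter 15: z = -0.1154 + -0.2714i, |z|^2 = 0.0870

Answer: 16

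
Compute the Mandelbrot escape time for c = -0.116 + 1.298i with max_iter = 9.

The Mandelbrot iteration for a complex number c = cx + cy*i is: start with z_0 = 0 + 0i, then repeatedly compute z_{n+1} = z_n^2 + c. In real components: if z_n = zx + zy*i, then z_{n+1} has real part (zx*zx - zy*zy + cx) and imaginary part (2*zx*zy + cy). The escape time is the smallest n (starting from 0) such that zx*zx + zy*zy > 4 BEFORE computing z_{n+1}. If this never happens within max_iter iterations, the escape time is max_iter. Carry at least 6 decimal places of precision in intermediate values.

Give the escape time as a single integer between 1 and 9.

z_0 = 0 + 0i, c = -0.1160 + 1.2980i
Iter 1: z = -0.1160 + 1.2980i, |z|^2 = 1.6983
Iter 2: z = -1.7873 + 0.9969i, |z|^2 = 4.1884
Escaped at iteration 2

Answer: 2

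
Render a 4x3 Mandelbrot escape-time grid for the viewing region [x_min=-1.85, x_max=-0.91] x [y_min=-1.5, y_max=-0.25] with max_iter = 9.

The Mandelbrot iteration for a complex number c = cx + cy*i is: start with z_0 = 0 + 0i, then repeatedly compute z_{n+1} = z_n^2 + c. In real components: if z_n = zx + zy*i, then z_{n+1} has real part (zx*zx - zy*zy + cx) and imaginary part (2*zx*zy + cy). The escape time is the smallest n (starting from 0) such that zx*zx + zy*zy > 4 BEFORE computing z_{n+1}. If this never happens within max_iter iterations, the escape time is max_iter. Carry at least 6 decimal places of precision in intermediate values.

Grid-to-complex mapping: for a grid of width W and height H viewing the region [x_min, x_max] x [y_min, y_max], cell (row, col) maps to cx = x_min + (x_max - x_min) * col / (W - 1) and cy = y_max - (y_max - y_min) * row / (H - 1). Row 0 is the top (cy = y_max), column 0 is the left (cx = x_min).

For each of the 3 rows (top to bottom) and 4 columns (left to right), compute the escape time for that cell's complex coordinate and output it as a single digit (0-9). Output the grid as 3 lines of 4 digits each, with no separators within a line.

(row=0, col=0): c = -1.8500 + -0.2500i → escape time 4
(row=0, col=1): c = -1.5367 + -0.2500i → escape time 5
(row=0, col=2): c = -1.2233 + -0.2500i → escape time 9
(row=0, col=3): c = -0.9100 + -0.2500i → escape time 9
(row=1, col=0): c = -1.8500 + -0.8750i → escape time 1
(row=1, col=1): c = -1.5367 + -0.8750i → escape time 3
(row=1, col=2): c = -1.2233 + -0.8750i → escape time 3
(row=1, col=3): c = -0.9100 + -0.8750i → escape time 3
(row=2, col=0): c = -1.8500 + -1.5000i → escape time 1
(row=2, col=1): c = -1.5367 + -1.5000i → escape time 1
(row=2, col=2): c = -1.2233 + -1.5000i → escape time 2
(row=2, col=3): c = -0.9100 + -1.5000i → escape time 2

Answer: 4599
1333
1122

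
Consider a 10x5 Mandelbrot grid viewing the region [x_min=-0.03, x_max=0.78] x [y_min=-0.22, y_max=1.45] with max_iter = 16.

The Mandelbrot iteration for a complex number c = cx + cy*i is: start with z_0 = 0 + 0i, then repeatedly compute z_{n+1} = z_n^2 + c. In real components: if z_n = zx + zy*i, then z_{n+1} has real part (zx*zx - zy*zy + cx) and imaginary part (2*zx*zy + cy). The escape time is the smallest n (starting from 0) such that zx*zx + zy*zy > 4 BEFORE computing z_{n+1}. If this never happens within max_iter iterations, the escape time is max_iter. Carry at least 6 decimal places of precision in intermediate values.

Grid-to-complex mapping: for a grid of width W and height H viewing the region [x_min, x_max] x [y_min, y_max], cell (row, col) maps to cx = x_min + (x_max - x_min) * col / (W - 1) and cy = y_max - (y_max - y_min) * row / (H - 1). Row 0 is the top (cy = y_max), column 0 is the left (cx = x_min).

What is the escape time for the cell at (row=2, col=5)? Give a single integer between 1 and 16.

z_0 = 0 + 0i, c = 0.4200 + 0.6150i
Iter 1: z = 0.4200 + 0.6150i, |z|^2 = 0.5546
Iter 2: z = 0.2182 + 1.1316i, |z|^2 = 1.3281
Iter 3: z = -0.8129 + 1.1088i, |z|^2 = 1.8902
Iter 4: z = -0.1485 + -1.1877i, |z|^2 = 1.4327
Iter 5: z = -0.9685 + 0.9678i, |z|^2 = 1.8748
Iter 6: z = 0.4213 + -1.2598i, |z|^2 = 1.7645
Iter 7: z = -0.9895 + -0.4466i, |z|^2 = 1.1785
Iter 8: z = 1.1997 + 1.4987i, |z|^2 = 3.6855
Iter 9: z = -0.3869 + 4.2111i, |z|^2 = 17.8833
Escaped at iteration 9

Answer: 9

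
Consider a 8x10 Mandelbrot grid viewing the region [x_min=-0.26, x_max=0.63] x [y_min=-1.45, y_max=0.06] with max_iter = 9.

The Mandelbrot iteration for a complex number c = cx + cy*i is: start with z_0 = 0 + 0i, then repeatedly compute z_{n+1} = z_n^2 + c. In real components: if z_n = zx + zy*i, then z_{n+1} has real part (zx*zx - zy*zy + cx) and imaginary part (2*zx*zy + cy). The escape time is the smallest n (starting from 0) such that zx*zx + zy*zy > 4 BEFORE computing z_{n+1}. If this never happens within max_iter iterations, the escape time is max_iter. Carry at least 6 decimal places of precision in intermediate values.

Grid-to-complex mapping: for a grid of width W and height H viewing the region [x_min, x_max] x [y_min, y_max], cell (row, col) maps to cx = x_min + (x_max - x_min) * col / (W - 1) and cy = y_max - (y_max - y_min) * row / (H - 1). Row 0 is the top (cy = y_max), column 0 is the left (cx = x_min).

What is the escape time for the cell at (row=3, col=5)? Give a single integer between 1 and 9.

z_0 = 0 + 0i, c = 0.3757 + -0.4433i
Iter 1: z = 0.3757 + -0.4433i, |z|^2 = 0.3377
Iter 2: z = 0.3203 + -0.7765i, |z|^2 = 0.7055
Iter 3: z = -0.1246 + -0.9408i, |z|^2 = 0.9006
Iter 4: z = -0.4938 + -0.2089i, |z|^2 = 0.2875
Iter 5: z = 0.5759 + -0.2370i, |z|^2 = 0.3879
Iter 6: z = 0.6513 + -0.7163i, |z|^2 = 0.9372
Iter 7: z = 0.2868 + -1.3763i, |z|^2 = 1.9765
Iter 8: z = -1.4363 + -1.2328i, |z|^2 = 3.5828

Answer: 9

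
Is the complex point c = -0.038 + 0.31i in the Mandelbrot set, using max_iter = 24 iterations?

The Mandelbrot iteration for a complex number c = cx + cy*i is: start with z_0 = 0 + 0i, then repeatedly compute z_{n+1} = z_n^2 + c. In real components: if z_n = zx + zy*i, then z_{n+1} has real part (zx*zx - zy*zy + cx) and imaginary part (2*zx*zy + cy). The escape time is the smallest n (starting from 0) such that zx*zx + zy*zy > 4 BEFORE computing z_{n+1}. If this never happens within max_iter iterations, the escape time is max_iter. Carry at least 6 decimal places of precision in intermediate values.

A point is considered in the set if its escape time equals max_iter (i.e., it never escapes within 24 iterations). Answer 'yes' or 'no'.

z_0 = 0 + 0i, c = -0.0380 + 0.3100i
Iter 1: z = -0.0380 + 0.3100i, |z|^2 = 0.0975
Iter 2: z = -0.1327 + 0.2864i, |z|^2 = 0.0996
Iter 3: z = -0.1025 + 0.2340i, |z|^2 = 0.0653
Iter 4: z = -0.0823 + 0.2621i, |z|^2 = 0.0754
Iter 5: z = -0.0999 + 0.2669i, |z|^2 = 0.0812
Iter 6: z = -0.0992 + 0.2567i, |z|^2 = 0.0757
Iter 7: z = -0.0940 + 0.2591i, |z|^2 = 0.0759
Iter 8: z = -0.0963 + 0.2613i, |z|^2 = 0.0775
Iter 9: z = -0.0970 + 0.2597i, |z|^2 = 0.0769
Iter 10: z = -0.0960 + 0.2596i, |z|^2 = 0.0766
Iter 11: z = -0.0962 + 0.2601i, |z|^2 = 0.0769
Iter 12: z = -0.0964 + 0.2600i, |z|^2 = 0.0769
Iter 13: z = -0.0963 + 0.2599i, |z|^2 = 0.0768
Iter 14: z = -0.0963 + 0.2600i, |z|^2 = 0.0768
Iter 15: z = -0.0963 + 0.2600i, |z|^2 = 0.0769
Iter 16: z = -0.0963 + 0.2599i, |z|^2 = 0.0768
Iter 17: z = -0.0963 + 0.2599i, |z|^2 = 0.0768
Iter 18: z = -0.0963 + 0.2599i, |z|^2 = 0.0768
Iter 19: z = -0.0963 + 0.2599i, |z|^2 = 0.0768
Iter 20: z = -0.0963 + 0.2599i, |z|^2 = 0.0768
Iter 21: z = -0.0963 + 0.2599i, |z|^2 = 0.0768
Iter 22: z = -0.0963 + 0.2599i, |z|^2 = 0.0768
Iter 23: z = -0.0963 + 0.2599i, |z|^2 = 0.0768
Did not escape in 24 iterations → in set

Answer: yes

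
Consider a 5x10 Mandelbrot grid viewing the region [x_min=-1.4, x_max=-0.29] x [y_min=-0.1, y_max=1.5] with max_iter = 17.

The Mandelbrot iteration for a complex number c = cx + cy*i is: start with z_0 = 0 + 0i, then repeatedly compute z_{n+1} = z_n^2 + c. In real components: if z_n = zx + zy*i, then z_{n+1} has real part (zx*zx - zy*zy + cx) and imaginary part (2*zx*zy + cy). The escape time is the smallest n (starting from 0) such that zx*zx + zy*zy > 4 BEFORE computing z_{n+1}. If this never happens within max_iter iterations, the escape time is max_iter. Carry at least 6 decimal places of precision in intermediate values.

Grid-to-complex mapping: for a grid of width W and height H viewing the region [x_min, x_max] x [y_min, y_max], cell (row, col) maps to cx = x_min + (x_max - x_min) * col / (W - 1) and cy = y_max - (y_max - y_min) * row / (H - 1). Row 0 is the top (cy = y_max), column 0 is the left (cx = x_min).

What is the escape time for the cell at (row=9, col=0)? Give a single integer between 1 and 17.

Answer: 12

Derivation:
z_0 = 0 + 0i, c = -1.4000 + -0.1000i
Iter 1: z = -1.4000 + -0.1000i, |z|^2 = 1.9700
Iter 2: z = 0.5500 + 0.1800i, |z|^2 = 0.3349
Iter 3: z = -1.1299 + 0.0980i, |z|^2 = 1.2863
Iter 4: z = -0.1329 + -0.3215i, |z|^2 = 0.1210
Iter 5: z = -1.4857 + -0.0145i, |z|^2 = 2.2074
Iter 6: z = 0.8070 + -0.0568i, |z|^2 = 0.6545
Iter 7: z = -0.7520 + -0.1917i, |z|^2 = 0.6022
Iter 8: z = -0.8713 + 0.1883i, |z|^2 = 0.7945
Iter 9: z = -0.6764 + -0.4281i, |z|^2 = 0.6407
Iter 10: z = -1.1258 + 0.4791i, |z|^2 = 1.4970
Iter 11: z = -0.3621 + -1.1788i, |z|^2 = 1.5206
Iter 12: z = -2.6583 + 0.7537i, |z|^2 = 7.6347
Escaped at iteration 12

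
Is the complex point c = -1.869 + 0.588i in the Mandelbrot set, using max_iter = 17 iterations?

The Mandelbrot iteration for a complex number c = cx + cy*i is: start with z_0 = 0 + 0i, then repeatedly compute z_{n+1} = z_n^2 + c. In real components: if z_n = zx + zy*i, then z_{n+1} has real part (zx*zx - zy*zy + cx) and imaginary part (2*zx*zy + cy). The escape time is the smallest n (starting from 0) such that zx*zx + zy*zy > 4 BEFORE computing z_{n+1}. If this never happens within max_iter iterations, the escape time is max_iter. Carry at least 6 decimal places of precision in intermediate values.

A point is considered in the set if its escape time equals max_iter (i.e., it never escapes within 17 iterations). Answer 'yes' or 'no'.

z_0 = 0 + 0i, c = -1.8690 + 0.5880i
Iter 1: z = -1.8690 + 0.5880i, |z|^2 = 3.8389
Iter 2: z = 1.2784 + -1.6099i, |z|^2 = 4.2263
Escaped at iteration 2

Answer: no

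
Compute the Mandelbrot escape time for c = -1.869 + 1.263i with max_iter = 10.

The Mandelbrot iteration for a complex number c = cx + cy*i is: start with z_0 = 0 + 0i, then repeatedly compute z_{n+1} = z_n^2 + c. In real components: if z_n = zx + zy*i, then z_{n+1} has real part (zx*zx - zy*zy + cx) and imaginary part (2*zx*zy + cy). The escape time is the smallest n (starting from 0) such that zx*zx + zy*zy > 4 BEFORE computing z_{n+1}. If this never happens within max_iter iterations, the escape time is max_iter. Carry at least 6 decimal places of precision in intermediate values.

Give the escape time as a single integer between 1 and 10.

z_0 = 0 + 0i, c = -1.8690 + 1.2630i
Iter 1: z = -1.8690 + 1.2630i, |z|^2 = 5.0883
Escaped at iteration 1

Answer: 1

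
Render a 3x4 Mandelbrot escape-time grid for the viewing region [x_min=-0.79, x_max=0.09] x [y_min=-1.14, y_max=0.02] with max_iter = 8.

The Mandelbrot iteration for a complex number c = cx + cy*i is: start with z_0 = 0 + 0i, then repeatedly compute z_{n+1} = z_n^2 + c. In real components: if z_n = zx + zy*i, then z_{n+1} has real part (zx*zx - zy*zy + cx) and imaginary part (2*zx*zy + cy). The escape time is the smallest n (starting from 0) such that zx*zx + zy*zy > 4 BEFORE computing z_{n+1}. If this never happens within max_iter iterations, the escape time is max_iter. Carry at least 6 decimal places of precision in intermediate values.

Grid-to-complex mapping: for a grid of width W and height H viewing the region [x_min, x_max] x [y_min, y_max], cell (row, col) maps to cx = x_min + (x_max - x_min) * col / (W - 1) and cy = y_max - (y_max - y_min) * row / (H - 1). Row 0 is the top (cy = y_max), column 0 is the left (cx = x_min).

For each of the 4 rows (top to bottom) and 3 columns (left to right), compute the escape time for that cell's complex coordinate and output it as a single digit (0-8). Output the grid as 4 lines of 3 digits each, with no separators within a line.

Answer: 888
888
477
343

Derivation:
(row=0, col=0): c = -0.7900 + 0.0200i → escape time 8
(row=0, col=1): c = -0.3500 + 0.0200i → escape time 8
(row=0, col=2): c = 0.0900 + 0.0200i → escape time 8
(row=1, col=0): c = -0.7900 + -0.3667i → escape time 8
(row=1, col=1): c = -0.3500 + -0.3667i → escape time 8
(row=1, col=2): c = 0.0900 + -0.3667i → escape time 8
(row=2, col=0): c = -0.7900 + -0.7533i → escape time 4
(row=2, col=1): c = -0.3500 + -0.7533i → escape time 7
(row=2, col=2): c = 0.0900 + -0.7533i → escape time 7
(row=3, col=0): c = -0.7900 + -1.1400i → escape time 3
(row=3, col=1): c = -0.3500 + -1.1400i → escape time 4
(row=3, col=2): c = 0.0900 + -1.1400i → escape time 3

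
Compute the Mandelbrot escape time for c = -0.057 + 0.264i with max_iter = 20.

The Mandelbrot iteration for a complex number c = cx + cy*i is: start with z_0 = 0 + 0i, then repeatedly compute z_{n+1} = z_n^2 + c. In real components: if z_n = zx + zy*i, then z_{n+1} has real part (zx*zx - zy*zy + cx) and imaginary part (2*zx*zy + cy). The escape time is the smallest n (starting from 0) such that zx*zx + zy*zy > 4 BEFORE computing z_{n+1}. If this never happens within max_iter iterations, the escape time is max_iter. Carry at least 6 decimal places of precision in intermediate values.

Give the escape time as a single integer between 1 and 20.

Answer: 20

Derivation:
z_0 = 0 + 0i, c = -0.0570 + 0.2640i
Iter 1: z = -0.0570 + 0.2640i, |z|^2 = 0.0729
Iter 2: z = -0.1234 + 0.2339i, |z|^2 = 0.0700
Iter 3: z = -0.0965 + 0.2063i, |z|^2 = 0.0518
Iter 4: z = -0.0902 + 0.2242i, |z|^2 = 0.0584
Iter 5: z = -0.0991 + 0.2235i, |z|^2 = 0.0598
Iter 6: z = -0.0971 + 0.2197i, |z|^2 = 0.0577
Iter 7: z = -0.0958 + 0.2213i, |z|^2 = 0.0582
Iter 8: z = -0.0968 + 0.2216i, |z|^2 = 0.0585
Iter 9: z = -0.0967 + 0.2211i, |z|^2 = 0.0582
Iter 10: z = -0.0965 + 0.2212i, |z|^2 = 0.0583
Iter 11: z = -0.0966 + 0.2213i, |z|^2 = 0.0583
Iter 12: z = -0.0966 + 0.2212i, |z|^2 = 0.0583
Iter 13: z = -0.0966 + 0.2212i, |z|^2 = 0.0583
Iter 14: z = -0.0966 + 0.2213i, |z|^2 = 0.0583
Iter 15: z = -0.0966 + 0.2212i, |z|^2 = 0.0583
Iter 16: z = -0.0966 + 0.2212i, |z|^2 = 0.0583
Iter 17: z = -0.0966 + 0.2212i, |z|^2 = 0.0583
Iter 18: z = -0.0966 + 0.2212i, |z|^2 = 0.0583
Iter 19: z = -0.0966 + 0.2212i, |z|^2 = 0.0583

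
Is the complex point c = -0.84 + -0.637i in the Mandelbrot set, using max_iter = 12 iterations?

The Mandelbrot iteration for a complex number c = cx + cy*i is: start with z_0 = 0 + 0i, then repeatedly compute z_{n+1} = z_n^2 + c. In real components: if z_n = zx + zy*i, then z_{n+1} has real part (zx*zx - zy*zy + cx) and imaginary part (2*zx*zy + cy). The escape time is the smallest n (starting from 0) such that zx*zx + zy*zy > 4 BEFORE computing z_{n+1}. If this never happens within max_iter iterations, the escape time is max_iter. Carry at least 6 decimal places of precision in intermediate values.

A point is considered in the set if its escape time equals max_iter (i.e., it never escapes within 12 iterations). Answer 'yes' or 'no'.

Answer: no

Derivation:
z_0 = 0 + 0i, c = -0.8400 + -0.6370i
Iter 1: z = -0.8400 + -0.6370i, |z|^2 = 1.1114
Iter 2: z = -0.5402 + 0.4332i, |z|^2 = 0.4794
Iter 3: z = -0.7358 + -1.1050i, |z|^2 = 1.7624
Iter 4: z = -1.5195 + 0.9892i, |z|^2 = 3.2872
Iter 5: z = 0.4903 + -3.6430i, |z|^2 = 13.5118
Escaped at iteration 5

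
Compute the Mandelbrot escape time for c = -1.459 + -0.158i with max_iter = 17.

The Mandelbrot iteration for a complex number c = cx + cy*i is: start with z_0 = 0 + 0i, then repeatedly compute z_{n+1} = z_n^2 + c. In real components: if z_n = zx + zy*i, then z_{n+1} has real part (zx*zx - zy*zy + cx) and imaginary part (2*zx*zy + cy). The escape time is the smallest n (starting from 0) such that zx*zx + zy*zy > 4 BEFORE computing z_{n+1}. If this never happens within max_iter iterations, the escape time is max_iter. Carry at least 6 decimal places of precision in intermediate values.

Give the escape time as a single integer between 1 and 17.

Answer: 6

Derivation:
z_0 = 0 + 0i, c = -1.4590 + -0.1580i
Iter 1: z = -1.4590 + -0.1580i, |z|^2 = 2.1536
Iter 2: z = 0.6447 + 0.3030i, |z|^2 = 0.5075
Iter 3: z = -1.1352 + 0.2328i, |z|^2 = 1.3428
Iter 4: z = -0.2246 + -0.6864i, |z|^2 = 0.5216
Iter 5: z = -1.8798 + 0.1503i, |z|^2 = 3.5561
Iter 6: z = 2.0520 + -0.7230i, |z|^2 = 4.7332
Escaped at iteration 6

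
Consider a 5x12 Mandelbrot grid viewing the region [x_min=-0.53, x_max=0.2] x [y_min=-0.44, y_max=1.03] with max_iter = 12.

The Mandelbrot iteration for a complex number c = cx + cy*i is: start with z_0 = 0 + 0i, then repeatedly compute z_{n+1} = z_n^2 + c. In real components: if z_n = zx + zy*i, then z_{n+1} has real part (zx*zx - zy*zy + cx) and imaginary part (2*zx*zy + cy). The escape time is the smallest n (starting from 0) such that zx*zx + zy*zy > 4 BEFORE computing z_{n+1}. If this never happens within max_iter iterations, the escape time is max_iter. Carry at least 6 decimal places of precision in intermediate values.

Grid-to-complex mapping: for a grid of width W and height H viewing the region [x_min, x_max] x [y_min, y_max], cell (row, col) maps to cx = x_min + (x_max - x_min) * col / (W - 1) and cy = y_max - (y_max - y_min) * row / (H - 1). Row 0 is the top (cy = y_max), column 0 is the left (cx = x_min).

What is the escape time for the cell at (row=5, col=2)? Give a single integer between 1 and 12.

Answer: 12

Derivation:
z_0 = 0 + 0i, c = -0.1650 + 0.3618i
Iter 1: z = -0.1650 + 0.3618i, |z|^2 = 0.1581
Iter 2: z = -0.2687 + 0.2424i, |z|^2 = 0.1310
Iter 3: z = -0.1516 + 0.2315i, |z|^2 = 0.0766
Iter 4: z = -0.1956 + 0.2916i, |z|^2 = 0.1233
Iter 5: z = -0.2118 + 0.2477i, |z|^2 = 0.1062
Iter 6: z = -0.1815 + 0.2569i, |z|^2 = 0.0989
Iter 7: z = -0.1981 + 0.2686i, |z|^2 = 0.1113
Iter 8: z = -0.1979 + 0.2554i, |z|^2 = 0.1044
Iter 9: z = -0.1911 + 0.2607i, |z|^2 = 0.1045
Iter 10: z = -0.1965 + 0.2622i, |z|^2 = 0.1073
Iter 11: z = -0.1951 + 0.2588i, |z|^2 = 0.1051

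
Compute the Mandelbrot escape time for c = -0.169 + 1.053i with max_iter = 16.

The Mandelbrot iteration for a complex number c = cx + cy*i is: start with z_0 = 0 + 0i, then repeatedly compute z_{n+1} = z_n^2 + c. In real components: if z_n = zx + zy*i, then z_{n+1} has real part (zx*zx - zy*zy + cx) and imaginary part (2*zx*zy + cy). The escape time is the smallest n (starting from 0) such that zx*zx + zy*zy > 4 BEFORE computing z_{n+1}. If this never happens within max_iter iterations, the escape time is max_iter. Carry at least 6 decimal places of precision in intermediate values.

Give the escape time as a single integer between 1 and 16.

z_0 = 0 + 0i, c = -0.1690 + 1.0530i
Iter 1: z = -0.1690 + 1.0530i, |z|^2 = 1.1374
Iter 2: z = -1.2492 + 0.6971i, |z|^2 = 2.0465
Iter 3: z = 0.9057 + -0.6887i, |z|^2 = 1.2945
Iter 4: z = 0.1770 + -0.1944i, |z|^2 = 0.0691
Iter 5: z = -0.1755 + 0.9842i, |z|^2 = 0.9994
Iter 6: z = -1.1068 + 0.7076i, |z|^2 = 1.7257
Iter 7: z = 0.5553 + -0.5134i, |z|^2 = 0.5718
Iter 8: z = -0.1242 + 0.4829i, |z|^2 = 0.2486
Iter 9: z = -0.3868 + 0.9330i, |z|^2 = 1.0201
Iter 10: z = -0.8899 + 0.3313i, |z|^2 = 0.9017
Iter 11: z = 0.5133 + 0.4634i, |z|^2 = 0.4782
Iter 12: z = -0.1203 + 1.5287i, |z|^2 = 2.3513
Iter 13: z = -2.4914 + 0.6852i, |z|^2 = 6.6765
Escaped at iteration 13

Answer: 13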